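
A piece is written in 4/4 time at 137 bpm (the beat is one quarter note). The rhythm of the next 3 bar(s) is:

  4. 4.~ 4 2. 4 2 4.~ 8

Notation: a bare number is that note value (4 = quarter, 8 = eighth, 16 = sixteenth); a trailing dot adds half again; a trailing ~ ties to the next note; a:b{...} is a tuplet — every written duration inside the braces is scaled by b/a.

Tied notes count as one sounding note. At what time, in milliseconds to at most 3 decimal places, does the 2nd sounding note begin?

1. 0.0ms @ 0 + 656.934ms (3/2)
2. 656.934ms @ 3/2 + 1094.891ms (5/2)
3. 1751.825ms @ 4 + 1313.869ms (3)
4. 3065.693ms @ 7 + 437.956ms (1)
5. 3503.65ms @ 8 + 875.912ms (2)
6. 4379.562ms @ 10 + 875.912ms (2)

note 2 onset = 3/2b = 656.934ms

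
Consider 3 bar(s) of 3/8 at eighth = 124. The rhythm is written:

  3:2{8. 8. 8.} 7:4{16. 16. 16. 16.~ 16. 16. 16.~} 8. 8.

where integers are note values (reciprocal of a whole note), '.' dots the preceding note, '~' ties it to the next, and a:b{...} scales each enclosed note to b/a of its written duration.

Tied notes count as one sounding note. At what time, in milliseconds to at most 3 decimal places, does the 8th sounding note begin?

1. 0.0ms @ 0 + 483.871ms (1)
2. 483.871ms @ 1 + 483.871ms (1)
3. 967.742ms @ 2 + 483.871ms (1)
4. 1451.613ms @ 3 + 207.373ms (3/7)
5. 1658.986ms @ 24/7 + 207.373ms (3/7)
6. 1866.359ms @ 27/7 + 207.373ms (3/7)
7. 2073.733ms @ 30/7 + 414.747ms (6/7)
8. 2488.479ms @ 36/7 + 207.373ms (3/7)
9. 2695.853ms @ 39/7 + 933.18ms (27/14)
10. 3629.032ms @ 15/2 + 725.806ms (3/2)

note 8 onset = 36/7b = 2488.479ms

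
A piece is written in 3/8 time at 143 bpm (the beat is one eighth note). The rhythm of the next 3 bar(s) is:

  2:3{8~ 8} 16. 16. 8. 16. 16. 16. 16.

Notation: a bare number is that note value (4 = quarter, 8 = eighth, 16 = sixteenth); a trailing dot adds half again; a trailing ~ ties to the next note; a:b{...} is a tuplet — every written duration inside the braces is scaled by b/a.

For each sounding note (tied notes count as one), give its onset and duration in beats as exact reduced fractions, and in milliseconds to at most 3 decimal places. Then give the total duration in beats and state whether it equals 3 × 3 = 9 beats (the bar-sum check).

1) 0.0ms=0b +1258.741ms=3b
2) 1258.741ms=3b +314.685ms=3/4b
3) 1573.427ms=15/4b +314.685ms=3/4b
4) 1888.112ms=9/2b +629.371ms=3/2b
5) 2517.483ms=6b +314.685ms=3/4b
6) 2832.168ms=27/4b +314.685ms=3/4b
7) 3146.853ms=15/2b +314.685ms=3/4b
8) 3461.538ms=33/4b +314.685ms=3/4b
Σ=9b of 9 (143bpm 3/8) — PASS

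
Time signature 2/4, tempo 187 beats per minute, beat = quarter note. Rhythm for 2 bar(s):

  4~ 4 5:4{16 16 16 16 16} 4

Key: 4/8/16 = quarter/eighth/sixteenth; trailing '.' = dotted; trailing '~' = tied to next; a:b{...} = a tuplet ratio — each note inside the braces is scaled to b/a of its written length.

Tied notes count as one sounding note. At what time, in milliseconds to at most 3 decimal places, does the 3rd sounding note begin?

note 3 onset = 11/5b = 705.882ms

1. 0.0ms @ 0 + 641.711ms (2)
2. 641.711ms @ 2 + 64.171ms (1/5)
3. 705.882ms @ 11/5 + 64.171ms (1/5)
4. 770.053ms @ 12/5 + 64.171ms (1/5)
5. 834.225ms @ 13/5 + 64.171ms (1/5)
6. 898.396ms @ 14/5 + 64.171ms (1/5)
7. 962.567ms @ 3 + 320.856ms (1)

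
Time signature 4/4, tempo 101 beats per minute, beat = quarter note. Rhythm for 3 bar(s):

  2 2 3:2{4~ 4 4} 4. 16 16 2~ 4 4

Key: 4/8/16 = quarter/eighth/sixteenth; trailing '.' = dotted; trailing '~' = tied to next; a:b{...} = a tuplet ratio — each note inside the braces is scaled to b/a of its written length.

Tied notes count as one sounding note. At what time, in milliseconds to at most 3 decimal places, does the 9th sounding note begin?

1. 0.0ms @ 0 + 1188.119ms (2)
2. 1188.119ms @ 2 + 1188.119ms (2)
3. 2376.238ms @ 4 + 792.079ms (4/3)
4. 3168.317ms @ 16/3 + 396.04ms (2/3)
5. 3564.356ms @ 6 + 891.089ms (3/2)
6. 4455.446ms @ 15/2 + 148.515ms (1/4)
7. 4603.96ms @ 31/4 + 148.515ms (1/4)
8. 4752.475ms @ 8 + 1782.178ms (3)
9. 6534.653ms @ 11 + 594.059ms (1)

note 9 onset = 11b = 6534.653ms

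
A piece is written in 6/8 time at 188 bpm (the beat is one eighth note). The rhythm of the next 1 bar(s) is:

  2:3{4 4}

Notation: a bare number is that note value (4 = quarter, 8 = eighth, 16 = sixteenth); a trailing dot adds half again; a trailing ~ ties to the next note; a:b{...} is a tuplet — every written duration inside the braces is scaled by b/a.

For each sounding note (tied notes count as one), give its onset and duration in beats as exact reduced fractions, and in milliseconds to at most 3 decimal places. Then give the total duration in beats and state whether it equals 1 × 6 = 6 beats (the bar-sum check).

1) 0.0ms=0b +957.447ms=3b
2) 957.447ms=3b +957.447ms=3b
Σ=6b of 6 (188bpm 6/8) — PASS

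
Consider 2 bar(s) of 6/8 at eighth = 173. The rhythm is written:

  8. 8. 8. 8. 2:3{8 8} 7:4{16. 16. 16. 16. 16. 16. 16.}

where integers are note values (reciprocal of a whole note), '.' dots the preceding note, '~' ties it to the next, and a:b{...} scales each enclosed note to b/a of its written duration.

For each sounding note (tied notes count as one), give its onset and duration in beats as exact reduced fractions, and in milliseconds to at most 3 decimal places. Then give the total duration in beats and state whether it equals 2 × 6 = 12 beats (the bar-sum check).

1) 0.0ms=0b +520.231ms=3/2b
2) 520.231ms=3/2b +520.231ms=3/2b
3) 1040.462ms=3b +520.231ms=3/2b
4) 1560.694ms=9/2b +520.231ms=3/2b
5) 2080.925ms=6b +520.231ms=3/2b
6) 2601.156ms=15/2b +520.231ms=3/2b
7) 3121.387ms=9b +148.637ms=3/7b
8) 3270.025ms=66/7b +148.637ms=3/7b
9) 3418.662ms=69/7b +148.637ms=3/7b
10) 3567.3ms=72/7b +148.637ms=3/7b
11) 3715.937ms=75/7b +148.637ms=3/7b
12) 3864.575ms=78/7b +148.637ms=3/7b
13) 4013.212ms=81/7b +148.637ms=3/7b
Σ=12b of 12 (173bpm 6/8) — PASS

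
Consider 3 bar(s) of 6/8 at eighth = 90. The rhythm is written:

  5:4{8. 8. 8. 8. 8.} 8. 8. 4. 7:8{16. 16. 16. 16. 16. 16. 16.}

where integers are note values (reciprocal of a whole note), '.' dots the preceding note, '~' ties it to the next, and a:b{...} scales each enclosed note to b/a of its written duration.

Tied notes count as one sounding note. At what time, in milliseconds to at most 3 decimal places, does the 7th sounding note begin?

1. 0.0ms @ 0 + 800.0ms (6/5)
2. 800.0ms @ 6/5 + 800.0ms (6/5)
3. 1600.0ms @ 12/5 + 800.0ms (6/5)
4. 2400.0ms @ 18/5 + 800.0ms (6/5)
5. 3200.0ms @ 24/5 + 800.0ms (6/5)
6. 4000.0ms @ 6 + 1000.0ms (3/2)
7. 5000.0ms @ 15/2 + 1000.0ms (3/2)
8. 6000.0ms @ 9 + 2000.0ms (3)
9. 8000.0ms @ 12 + 571.429ms (6/7)
10. 8571.429ms @ 90/7 + 571.429ms (6/7)
11. 9142.857ms @ 96/7 + 571.429ms (6/7)
12. 9714.286ms @ 102/7 + 571.429ms (6/7)
13. 10285.714ms @ 108/7 + 571.429ms (6/7)
14. 10857.143ms @ 114/7 + 571.429ms (6/7)
15. 11428.571ms @ 120/7 + 571.429ms (6/7)

note 7 onset = 15/2b = 5000.0ms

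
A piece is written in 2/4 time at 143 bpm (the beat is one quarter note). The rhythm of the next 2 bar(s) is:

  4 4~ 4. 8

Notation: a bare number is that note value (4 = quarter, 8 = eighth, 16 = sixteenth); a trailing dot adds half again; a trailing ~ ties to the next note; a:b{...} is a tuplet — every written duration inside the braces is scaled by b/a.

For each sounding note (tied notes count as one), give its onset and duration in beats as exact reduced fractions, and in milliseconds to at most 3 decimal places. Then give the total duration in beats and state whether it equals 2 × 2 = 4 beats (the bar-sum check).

1) 0.0ms=0b +419.58ms=1b
2) 419.58ms=1b +1048.951ms=5/2b
3) 1468.531ms=7/2b +209.79ms=1/2b
Σ=4b of 4 (143bpm 2/4) — PASS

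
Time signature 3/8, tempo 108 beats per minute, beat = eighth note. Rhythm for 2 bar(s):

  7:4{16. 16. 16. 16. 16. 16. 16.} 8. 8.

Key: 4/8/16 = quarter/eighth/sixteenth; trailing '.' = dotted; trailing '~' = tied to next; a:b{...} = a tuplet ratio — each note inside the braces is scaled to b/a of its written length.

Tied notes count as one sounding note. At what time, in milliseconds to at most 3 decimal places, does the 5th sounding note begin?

note 5 onset = 12/7b = 952.381ms

1. 0.0ms @ 0 + 238.095ms (3/7)
2. 238.095ms @ 3/7 + 238.095ms (3/7)
3. 476.19ms @ 6/7 + 238.095ms (3/7)
4. 714.286ms @ 9/7 + 238.095ms (3/7)
5. 952.381ms @ 12/7 + 238.095ms (3/7)
6. 1190.476ms @ 15/7 + 238.095ms (3/7)
7. 1428.571ms @ 18/7 + 238.095ms (3/7)
8. 1666.667ms @ 3 + 833.333ms (3/2)
9. 2500.0ms @ 9/2 + 833.333ms (3/2)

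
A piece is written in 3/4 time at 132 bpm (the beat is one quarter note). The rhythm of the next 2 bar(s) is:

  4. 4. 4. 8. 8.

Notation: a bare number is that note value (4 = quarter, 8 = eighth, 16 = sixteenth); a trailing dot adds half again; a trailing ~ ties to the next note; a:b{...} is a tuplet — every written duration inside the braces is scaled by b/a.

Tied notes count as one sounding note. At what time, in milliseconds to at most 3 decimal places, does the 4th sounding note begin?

note 4 onset = 9/2b = 2045.455ms

1. 0.0ms @ 0 + 681.818ms (3/2)
2. 681.818ms @ 3/2 + 681.818ms (3/2)
3. 1363.636ms @ 3 + 681.818ms (3/2)
4. 2045.455ms @ 9/2 + 340.909ms (3/4)
5. 2386.364ms @ 21/4 + 340.909ms (3/4)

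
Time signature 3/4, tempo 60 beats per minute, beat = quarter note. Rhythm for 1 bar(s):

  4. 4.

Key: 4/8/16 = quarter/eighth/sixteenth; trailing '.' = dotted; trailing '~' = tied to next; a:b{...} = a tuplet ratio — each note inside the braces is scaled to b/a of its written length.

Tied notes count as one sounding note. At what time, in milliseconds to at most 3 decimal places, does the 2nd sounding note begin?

note 2 onset = 3/2b = 1500.0ms

1. 0.0ms @ 0 + 1500.0ms (3/2)
2. 1500.0ms @ 3/2 + 1500.0ms (3/2)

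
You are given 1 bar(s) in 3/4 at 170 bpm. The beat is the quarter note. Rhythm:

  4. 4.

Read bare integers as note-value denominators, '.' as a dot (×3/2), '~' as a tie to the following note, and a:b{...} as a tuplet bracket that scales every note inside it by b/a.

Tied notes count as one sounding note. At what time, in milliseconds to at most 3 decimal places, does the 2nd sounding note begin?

1. 0.0ms @ 0 + 529.412ms (3/2)
2. 529.412ms @ 3/2 + 529.412ms (3/2)

note 2 onset = 3/2b = 529.412ms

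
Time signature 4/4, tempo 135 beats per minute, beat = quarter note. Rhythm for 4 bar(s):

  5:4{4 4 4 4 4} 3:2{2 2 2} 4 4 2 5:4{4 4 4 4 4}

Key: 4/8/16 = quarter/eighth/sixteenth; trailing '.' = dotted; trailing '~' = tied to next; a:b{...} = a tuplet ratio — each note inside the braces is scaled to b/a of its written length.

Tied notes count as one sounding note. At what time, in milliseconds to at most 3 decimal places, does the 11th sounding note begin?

1. 0.0ms @ 0 + 355.556ms (4/5)
2. 355.556ms @ 4/5 + 355.556ms (4/5)
3. 711.111ms @ 8/5 + 355.556ms (4/5)
4. 1066.667ms @ 12/5 + 355.556ms (4/5)
5. 1422.222ms @ 16/5 + 355.556ms (4/5)
6. 1777.778ms @ 4 + 592.593ms (4/3)
7. 2370.37ms @ 16/3 + 592.593ms (4/3)
8. 2962.963ms @ 20/3 + 592.593ms (4/3)
9. 3555.556ms @ 8 + 444.444ms (1)
10. 4000.0ms @ 9 + 444.444ms (1)
11. 4444.444ms @ 10 + 888.889ms (2)
12. 5333.333ms @ 12 + 355.556ms (4/5)
13. 5688.889ms @ 64/5 + 355.556ms (4/5)
14. 6044.444ms @ 68/5 + 355.556ms (4/5)
15. 6400.0ms @ 72/5 + 355.556ms (4/5)
16. 6755.556ms @ 76/5 + 355.556ms (4/5)

note 11 onset = 10b = 4444.444ms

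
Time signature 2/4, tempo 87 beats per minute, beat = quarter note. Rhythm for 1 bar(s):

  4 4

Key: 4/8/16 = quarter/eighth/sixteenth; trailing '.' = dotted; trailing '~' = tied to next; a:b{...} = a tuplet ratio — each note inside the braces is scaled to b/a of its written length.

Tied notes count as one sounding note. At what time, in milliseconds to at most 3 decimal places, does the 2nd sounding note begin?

1. 0.0ms @ 0 + 689.655ms (1)
2. 689.655ms @ 1 + 689.655ms (1)

note 2 onset = 1b = 689.655ms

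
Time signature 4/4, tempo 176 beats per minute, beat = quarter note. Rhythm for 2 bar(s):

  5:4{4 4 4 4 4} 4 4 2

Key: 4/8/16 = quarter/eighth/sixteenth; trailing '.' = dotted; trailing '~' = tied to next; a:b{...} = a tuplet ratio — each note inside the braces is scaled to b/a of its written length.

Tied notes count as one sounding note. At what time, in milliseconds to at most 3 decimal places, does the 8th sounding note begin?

1. 0.0ms @ 0 + 272.727ms (4/5)
2. 272.727ms @ 4/5 + 272.727ms (4/5)
3. 545.455ms @ 8/5 + 272.727ms (4/5)
4. 818.182ms @ 12/5 + 272.727ms (4/5)
5. 1090.909ms @ 16/5 + 272.727ms (4/5)
6. 1363.636ms @ 4 + 340.909ms (1)
7. 1704.545ms @ 5 + 340.909ms (1)
8. 2045.455ms @ 6 + 681.818ms (2)

note 8 onset = 6b = 2045.455ms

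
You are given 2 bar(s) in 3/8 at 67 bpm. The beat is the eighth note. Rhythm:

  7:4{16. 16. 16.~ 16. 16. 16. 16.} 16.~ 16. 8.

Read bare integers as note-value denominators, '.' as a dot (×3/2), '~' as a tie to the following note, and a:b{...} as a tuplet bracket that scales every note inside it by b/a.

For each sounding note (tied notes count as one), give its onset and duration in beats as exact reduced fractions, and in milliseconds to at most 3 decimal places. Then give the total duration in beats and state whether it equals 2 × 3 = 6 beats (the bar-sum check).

1) 0.0ms=0b +383.795ms=3/7b
2) 383.795ms=3/7b +383.795ms=3/7b
3) 767.591ms=6/7b +767.591ms=6/7b
4) 1535.181ms=12/7b +383.795ms=3/7b
5) 1918.977ms=15/7b +383.795ms=3/7b
6) 2302.772ms=18/7b +383.795ms=3/7b
7) 2686.567ms=3b +1343.284ms=3/2b
8) 4029.851ms=9/2b +1343.284ms=3/2b
Σ=6b of 6 (67bpm 3/8) — PASS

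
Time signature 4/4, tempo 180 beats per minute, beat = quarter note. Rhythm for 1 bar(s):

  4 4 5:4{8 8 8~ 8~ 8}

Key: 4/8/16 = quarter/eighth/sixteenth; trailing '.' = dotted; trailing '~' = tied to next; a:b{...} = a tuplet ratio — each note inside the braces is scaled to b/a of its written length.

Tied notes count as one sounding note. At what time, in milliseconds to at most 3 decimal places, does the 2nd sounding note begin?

1. 0.0ms @ 0 + 333.333ms (1)
2. 333.333ms @ 1 + 333.333ms (1)
3. 666.667ms @ 2 + 133.333ms (2/5)
4. 800.0ms @ 12/5 + 133.333ms (2/5)
5. 933.333ms @ 14/5 + 400.0ms (6/5)

note 2 onset = 1b = 333.333ms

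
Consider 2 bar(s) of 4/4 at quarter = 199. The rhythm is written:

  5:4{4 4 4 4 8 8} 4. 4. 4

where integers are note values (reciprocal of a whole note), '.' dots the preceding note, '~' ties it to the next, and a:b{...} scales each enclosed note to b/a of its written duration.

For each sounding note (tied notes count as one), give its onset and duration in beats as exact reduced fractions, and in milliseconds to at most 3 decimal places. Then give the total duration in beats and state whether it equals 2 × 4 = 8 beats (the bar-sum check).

1) 0.0ms=0b +241.206ms=4/5b
2) 241.206ms=4/5b +241.206ms=4/5b
3) 482.412ms=8/5b +241.206ms=4/5b
4) 723.618ms=12/5b +241.206ms=4/5b
5) 964.824ms=16/5b +120.603ms=2/5b
6) 1085.427ms=18/5b +120.603ms=2/5b
7) 1206.03ms=4b +452.261ms=3/2b
8) 1658.291ms=11/2b +452.261ms=3/2b
9) 2110.553ms=7b +301.508ms=1b
Σ=8b of 8 (199bpm 4/4) — PASS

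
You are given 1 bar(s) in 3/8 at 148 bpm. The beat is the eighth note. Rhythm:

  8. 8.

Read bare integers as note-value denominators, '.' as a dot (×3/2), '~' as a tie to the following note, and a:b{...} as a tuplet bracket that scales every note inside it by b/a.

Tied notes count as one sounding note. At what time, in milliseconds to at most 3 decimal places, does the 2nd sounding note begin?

1. 0.0ms @ 0 + 608.108ms (3/2)
2. 608.108ms @ 3/2 + 608.108ms (3/2)

note 2 onset = 3/2b = 608.108ms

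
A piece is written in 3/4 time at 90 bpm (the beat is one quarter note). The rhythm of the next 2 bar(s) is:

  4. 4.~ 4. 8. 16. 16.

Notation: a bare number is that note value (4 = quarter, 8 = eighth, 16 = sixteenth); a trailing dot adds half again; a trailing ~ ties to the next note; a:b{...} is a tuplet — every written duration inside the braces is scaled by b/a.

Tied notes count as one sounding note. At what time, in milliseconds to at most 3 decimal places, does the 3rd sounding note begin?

1. 0.0ms @ 0 + 1000.0ms (3/2)
2. 1000.0ms @ 3/2 + 2000.0ms (3)
3. 3000.0ms @ 9/2 + 500.0ms (3/4)
4. 3500.0ms @ 21/4 + 250.0ms (3/8)
5. 3750.0ms @ 45/8 + 250.0ms (3/8)

note 3 onset = 9/2b = 3000.0ms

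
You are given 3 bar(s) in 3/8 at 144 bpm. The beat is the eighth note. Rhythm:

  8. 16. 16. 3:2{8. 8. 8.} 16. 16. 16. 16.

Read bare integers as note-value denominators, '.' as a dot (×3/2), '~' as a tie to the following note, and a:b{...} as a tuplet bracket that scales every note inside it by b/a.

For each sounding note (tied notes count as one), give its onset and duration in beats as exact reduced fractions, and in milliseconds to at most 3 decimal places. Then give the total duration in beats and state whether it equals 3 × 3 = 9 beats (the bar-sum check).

1) 0.0ms=0b +625.0ms=3/2b
2) 625.0ms=3/2b +312.5ms=3/4b
3) 937.5ms=9/4b +312.5ms=3/4b
4) 1250.0ms=3b +416.667ms=1b
5) 1666.667ms=4b +416.667ms=1b
6) 2083.333ms=5b +416.667ms=1b
7) 2500.0ms=6b +312.5ms=3/4b
8) 2812.5ms=27/4b +312.5ms=3/4b
9) 3125.0ms=15/2b +312.5ms=3/4b
10) 3437.5ms=33/4b +312.5ms=3/4b
Σ=9b of 9 (144bpm 3/8) — PASS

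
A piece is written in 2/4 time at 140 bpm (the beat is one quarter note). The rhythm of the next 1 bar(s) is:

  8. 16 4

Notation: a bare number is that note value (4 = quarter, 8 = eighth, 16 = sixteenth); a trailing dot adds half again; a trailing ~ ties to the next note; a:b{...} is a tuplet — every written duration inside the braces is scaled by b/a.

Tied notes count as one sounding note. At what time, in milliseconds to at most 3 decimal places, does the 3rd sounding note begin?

1. 0.0ms @ 0 + 321.429ms (3/4)
2. 321.429ms @ 3/4 + 107.143ms (1/4)
3. 428.571ms @ 1 + 428.571ms (1)

note 3 onset = 1b = 428.571ms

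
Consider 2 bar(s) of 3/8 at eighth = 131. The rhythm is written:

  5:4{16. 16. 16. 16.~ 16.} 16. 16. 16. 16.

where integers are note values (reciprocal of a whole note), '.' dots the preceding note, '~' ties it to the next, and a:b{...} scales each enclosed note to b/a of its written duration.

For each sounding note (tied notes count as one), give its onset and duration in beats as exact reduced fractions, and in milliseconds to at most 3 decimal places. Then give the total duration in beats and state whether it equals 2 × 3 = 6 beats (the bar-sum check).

1) 0.0ms=0b +274.809ms=3/5b
2) 274.809ms=3/5b +274.809ms=3/5b
3) 549.618ms=6/5b +274.809ms=3/5b
4) 824.427ms=9/5b +549.618ms=6/5b
5) 1374.046ms=3b +343.511ms=3/4b
6) 1717.557ms=15/4b +343.511ms=3/4b
7) 2061.069ms=9/2b +343.511ms=3/4b
8) 2404.58ms=21/4b +343.511ms=3/4b
Σ=6b of 6 (131bpm 3/8) — PASS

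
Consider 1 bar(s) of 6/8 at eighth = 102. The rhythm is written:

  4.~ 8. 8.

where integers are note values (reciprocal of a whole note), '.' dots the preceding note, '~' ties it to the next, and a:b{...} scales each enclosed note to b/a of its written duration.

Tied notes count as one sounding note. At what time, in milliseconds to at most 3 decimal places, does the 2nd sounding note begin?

1. 0.0ms @ 0 + 2647.059ms (9/2)
2. 2647.059ms @ 9/2 + 882.353ms (3/2)

note 2 onset = 9/2b = 2647.059ms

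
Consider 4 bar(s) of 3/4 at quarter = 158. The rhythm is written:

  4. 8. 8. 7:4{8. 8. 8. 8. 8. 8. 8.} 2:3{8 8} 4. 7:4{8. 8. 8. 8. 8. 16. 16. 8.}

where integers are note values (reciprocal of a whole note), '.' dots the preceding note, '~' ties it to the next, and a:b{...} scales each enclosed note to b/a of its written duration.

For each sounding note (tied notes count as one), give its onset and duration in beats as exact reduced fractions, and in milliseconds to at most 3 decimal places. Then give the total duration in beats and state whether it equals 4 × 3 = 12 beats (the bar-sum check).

1) 0.0ms=0b +569.62ms=3/2b
2) 569.62ms=3/2b +284.81ms=3/4b
3) 854.43ms=9/4b +284.81ms=3/4b
4) 1139.241ms=3b +162.749ms=3/7b
5) 1301.989ms=24/7b +162.749ms=3/7b
6) 1464.738ms=27/7b +162.749ms=3/7b
7) 1627.486ms=30/7b +162.749ms=3/7b
8) 1790.235ms=33/7b +162.749ms=3/7b
9) 1952.984ms=36/7b +162.749ms=3/7b
10) 2115.732ms=39/7b +162.749ms=3/7b
11) 2278.481ms=6b +284.81ms=3/4b
12) 2563.291ms=27/4b +284.81ms=3/4b
13) 2848.101ms=15/2b +569.62ms=3/2b
14) 3417.722ms=9b +162.749ms=3/7b
15) 3580.47ms=66/7b +162.749ms=3/7b
16) 3743.219ms=69/7b +162.749ms=3/7b
17) 3905.967ms=72/7b +162.749ms=3/7b
18) 4068.716ms=75/7b +162.749ms=3/7b
19) 4231.465ms=78/7b +81.374ms=3/14b
20) 4312.839ms=159/14b +81.374ms=3/14b
21) 4394.213ms=81/7b +162.749ms=3/7b
Σ=12b of 12 (158bpm 3/4) — PASS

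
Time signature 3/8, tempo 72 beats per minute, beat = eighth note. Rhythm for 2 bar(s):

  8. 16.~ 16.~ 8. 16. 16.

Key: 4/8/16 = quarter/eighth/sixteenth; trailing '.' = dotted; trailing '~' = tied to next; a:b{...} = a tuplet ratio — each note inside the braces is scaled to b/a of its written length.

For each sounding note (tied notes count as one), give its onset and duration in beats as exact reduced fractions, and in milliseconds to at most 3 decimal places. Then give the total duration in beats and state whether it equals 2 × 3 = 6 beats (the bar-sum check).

1) 0.0ms=0b +1250.0ms=3/2b
2) 1250.0ms=3/2b +2500.0ms=3b
3) 3750.0ms=9/2b +625.0ms=3/4b
4) 4375.0ms=21/4b +625.0ms=3/4b
Σ=6b of 6 (72bpm 3/8) — PASS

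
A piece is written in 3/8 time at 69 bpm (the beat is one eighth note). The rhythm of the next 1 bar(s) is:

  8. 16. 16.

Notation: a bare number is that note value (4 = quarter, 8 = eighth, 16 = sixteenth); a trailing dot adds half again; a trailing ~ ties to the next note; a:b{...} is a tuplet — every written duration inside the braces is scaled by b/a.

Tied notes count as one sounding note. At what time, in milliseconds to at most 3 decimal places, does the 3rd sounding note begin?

note 3 onset = 9/4b = 1956.522ms

1. 0.0ms @ 0 + 1304.348ms (3/2)
2. 1304.348ms @ 3/2 + 652.174ms (3/4)
3. 1956.522ms @ 9/4 + 652.174ms (3/4)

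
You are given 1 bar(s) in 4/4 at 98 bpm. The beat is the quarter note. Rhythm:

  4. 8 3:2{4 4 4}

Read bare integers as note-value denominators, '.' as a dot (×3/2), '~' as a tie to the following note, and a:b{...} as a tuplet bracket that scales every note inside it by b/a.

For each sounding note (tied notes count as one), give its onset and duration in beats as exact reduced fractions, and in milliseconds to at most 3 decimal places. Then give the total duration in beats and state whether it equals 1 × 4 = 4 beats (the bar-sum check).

1) 0.0ms=0b +918.367ms=3/2b
2) 918.367ms=3/2b +306.122ms=1/2b
3) 1224.49ms=2b +408.163ms=2/3b
4) 1632.653ms=8/3b +408.163ms=2/3b
5) 2040.816ms=10/3b +408.163ms=2/3b
Σ=4b of 4 (98bpm 4/4) — PASS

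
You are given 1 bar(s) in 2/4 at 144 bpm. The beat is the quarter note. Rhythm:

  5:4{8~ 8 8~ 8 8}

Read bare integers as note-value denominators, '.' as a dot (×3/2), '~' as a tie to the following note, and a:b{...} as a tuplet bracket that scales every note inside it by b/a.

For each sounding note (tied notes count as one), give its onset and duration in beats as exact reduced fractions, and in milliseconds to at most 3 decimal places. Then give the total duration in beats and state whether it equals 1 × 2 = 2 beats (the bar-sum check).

1) 0.0ms=0b +333.333ms=4/5b
2) 333.333ms=4/5b +333.333ms=4/5b
3) 666.667ms=8/5b +166.667ms=2/5b
Σ=2b of 2 (144bpm 2/4) — PASS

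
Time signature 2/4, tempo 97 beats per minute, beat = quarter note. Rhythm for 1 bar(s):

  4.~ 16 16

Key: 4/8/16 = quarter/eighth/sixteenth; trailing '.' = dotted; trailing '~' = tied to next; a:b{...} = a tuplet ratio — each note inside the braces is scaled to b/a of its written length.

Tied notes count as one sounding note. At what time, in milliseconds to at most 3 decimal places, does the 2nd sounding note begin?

note 2 onset = 7/4b = 1082.474ms

1. 0.0ms @ 0 + 1082.474ms (7/4)
2. 1082.474ms @ 7/4 + 154.639ms (1/4)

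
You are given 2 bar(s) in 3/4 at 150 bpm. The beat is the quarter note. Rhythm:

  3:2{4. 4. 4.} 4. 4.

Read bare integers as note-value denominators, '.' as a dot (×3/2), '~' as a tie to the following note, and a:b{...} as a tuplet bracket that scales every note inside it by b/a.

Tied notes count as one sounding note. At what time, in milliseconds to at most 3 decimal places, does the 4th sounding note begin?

1. 0.0ms @ 0 + 400.0ms (1)
2. 400.0ms @ 1 + 400.0ms (1)
3. 800.0ms @ 2 + 400.0ms (1)
4. 1200.0ms @ 3 + 600.0ms (3/2)
5. 1800.0ms @ 9/2 + 600.0ms (3/2)

note 4 onset = 3b = 1200.0ms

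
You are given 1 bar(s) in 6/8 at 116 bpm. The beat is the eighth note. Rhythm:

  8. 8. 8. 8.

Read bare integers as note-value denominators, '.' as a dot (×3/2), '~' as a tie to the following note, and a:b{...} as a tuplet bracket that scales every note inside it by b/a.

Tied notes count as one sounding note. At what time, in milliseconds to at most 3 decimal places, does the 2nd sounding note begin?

note 2 onset = 3/2b = 775.862ms

1. 0.0ms @ 0 + 775.862ms (3/2)
2. 775.862ms @ 3/2 + 775.862ms (3/2)
3. 1551.724ms @ 3 + 775.862ms (3/2)
4. 2327.586ms @ 9/2 + 775.862ms (3/2)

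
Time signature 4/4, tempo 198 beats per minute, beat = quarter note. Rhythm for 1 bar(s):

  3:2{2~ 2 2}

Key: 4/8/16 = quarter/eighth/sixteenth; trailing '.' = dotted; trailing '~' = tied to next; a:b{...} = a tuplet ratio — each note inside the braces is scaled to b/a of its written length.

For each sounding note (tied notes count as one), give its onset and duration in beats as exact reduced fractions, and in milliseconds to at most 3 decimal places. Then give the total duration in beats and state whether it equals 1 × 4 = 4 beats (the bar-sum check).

1) 0.0ms=0b +808.081ms=8/3b
2) 808.081ms=8/3b +404.04ms=4/3b
Σ=4b of 4 (198bpm 4/4) — PASS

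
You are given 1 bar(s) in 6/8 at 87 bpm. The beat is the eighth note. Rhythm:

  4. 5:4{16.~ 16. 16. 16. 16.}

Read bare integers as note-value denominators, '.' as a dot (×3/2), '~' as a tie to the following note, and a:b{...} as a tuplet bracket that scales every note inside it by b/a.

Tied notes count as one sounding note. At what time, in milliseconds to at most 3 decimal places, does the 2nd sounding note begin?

1. 0.0ms @ 0 + 2068.966ms (3)
2. 2068.966ms @ 3 + 827.586ms (6/5)
3. 2896.552ms @ 21/5 + 413.793ms (3/5)
4. 3310.345ms @ 24/5 + 413.793ms (3/5)
5. 3724.138ms @ 27/5 + 413.793ms (3/5)

note 2 onset = 3b = 2068.966ms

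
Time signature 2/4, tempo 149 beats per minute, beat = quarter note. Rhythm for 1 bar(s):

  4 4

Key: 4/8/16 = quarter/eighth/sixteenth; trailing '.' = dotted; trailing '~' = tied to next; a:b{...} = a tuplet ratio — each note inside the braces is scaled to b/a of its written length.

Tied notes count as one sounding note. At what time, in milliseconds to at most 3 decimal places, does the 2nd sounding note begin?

note 2 onset = 1b = 402.685ms

1. 0.0ms @ 0 + 402.685ms (1)
2. 402.685ms @ 1 + 402.685ms (1)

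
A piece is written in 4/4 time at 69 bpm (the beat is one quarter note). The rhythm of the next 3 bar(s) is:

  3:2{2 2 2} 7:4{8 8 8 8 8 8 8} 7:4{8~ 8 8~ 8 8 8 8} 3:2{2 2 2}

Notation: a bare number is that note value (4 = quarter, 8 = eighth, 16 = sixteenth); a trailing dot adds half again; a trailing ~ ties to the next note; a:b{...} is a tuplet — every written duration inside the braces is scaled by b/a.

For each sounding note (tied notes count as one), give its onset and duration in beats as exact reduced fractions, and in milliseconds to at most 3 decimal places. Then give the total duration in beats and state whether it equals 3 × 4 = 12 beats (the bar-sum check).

1) 0.0ms=0b +1159.42ms=4/3b
2) 1159.42ms=4/3b +1159.42ms=4/3b
3) 2318.841ms=8/3b +1159.42ms=4/3b
4) 3478.261ms=4b +248.447ms=2/7b
5) 3726.708ms=30/7b +248.447ms=2/7b
6) 3975.155ms=32/7b +248.447ms=2/7b
7) 4223.602ms=34/7b +248.447ms=2/7b
8) 4472.05ms=36/7b +248.447ms=2/7b
9) 4720.497ms=38/7b +248.447ms=2/7b
10) 4968.944ms=40/7b +248.447ms=2/7b
11) 5217.391ms=6b +496.894ms=4/7b
12) 5714.286ms=46/7b +496.894ms=4/7b
13) 6211.18ms=50/7b +248.447ms=2/7b
14) 6459.627ms=52/7b +248.447ms=2/7b
15) 6708.075ms=54/7b +248.447ms=2/7b
16) 6956.522ms=8b +1159.42ms=4/3b
17) 8115.942ms=28/3b +1159.42ms=4/3b
18) 9275.362ms=32/3b +1159.42ms=4/3b
Σ=12b of 12 (69bpm 4/4) — PASS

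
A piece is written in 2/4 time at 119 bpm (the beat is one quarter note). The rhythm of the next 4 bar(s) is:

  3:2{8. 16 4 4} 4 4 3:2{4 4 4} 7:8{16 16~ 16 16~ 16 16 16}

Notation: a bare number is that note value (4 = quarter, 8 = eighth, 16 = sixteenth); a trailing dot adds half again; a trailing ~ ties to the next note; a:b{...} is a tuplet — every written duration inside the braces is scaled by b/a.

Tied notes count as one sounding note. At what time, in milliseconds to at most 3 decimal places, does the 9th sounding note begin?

note 9 onset = 16/3b = 2689.076ms

1. 0.0ms @ 0 + 252.101ms (1/2)
2. 252.101ms @ 1/2 + 84.034ms (1/6)
3. 336.134ms @ 2/3 + 336.134ms (2/3)
4. 672.269ms @ 4/3 + 336.134ms (2/3)
5. 1008.403ms @ 2 + 504.202ms (1)
6. 1512.605ms @ 3 + 504.202ms (1)
7. 2016.807ms @ 4 + 336.134ms (2/3)
8. 2352.941ms @ 14/3 + 336.134ms (2/3)
9. 2689.076ms @ 16/3 + 336.134ms (2/3)
10. 3025.21ms @ 6 + 144.058ms (2/7)
11. 3169.268ms @ 44/7 + 288.115ms (4/7)
12. 3457.383ms @ 48/7 + 288.115ms (4/7)
13. 3745.498ms @ 52/7 + 144.058ms (2/7)
14. 3889.556ms @ 54/7 + 144.058ms (2/7)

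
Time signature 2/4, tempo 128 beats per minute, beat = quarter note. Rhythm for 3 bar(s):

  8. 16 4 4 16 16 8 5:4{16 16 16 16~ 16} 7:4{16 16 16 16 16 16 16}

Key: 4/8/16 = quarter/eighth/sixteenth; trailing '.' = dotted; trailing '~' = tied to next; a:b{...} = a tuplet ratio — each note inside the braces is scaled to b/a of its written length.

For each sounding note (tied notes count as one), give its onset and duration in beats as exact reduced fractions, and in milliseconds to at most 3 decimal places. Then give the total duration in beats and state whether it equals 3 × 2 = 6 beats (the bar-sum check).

1) 0.0ms=0b +351.562ms=3/4b
2) 351.562ms=3/4b +117.188ms=1/4b
3) 468.75ms=1b +468.75ms=1b
4) 937.5ms=2b +468.75ms=1b
5) 1406.25ms=3b +117.188ms=1/4b
6) 1523.438ms=13/4b +117.188ms=1/4b
7) 1640.625ms=7/2b +234.375ms=1/2b
8) 1875.0ms=4b +93.75ms=1/5b
9) 1968.75ms=21/5b +93.75ms=1/5b
10) 2062.5ms=22/5b +93.75ms=1/5b
11) 2156.25ms=23/5b +187.5ms=2/5b
12) 2343.75ms=5b +66.964ms=1/7b
13) 2410.714ms=36/7b +66.964ms=1/7b
14) 2477.679ms=37/7b +66.964ms=1/7b
15) 2544.643ms=38/7b +66.964ms=1/7b
16) 2611.607ms=39/7b +66.964ms=1/7b
17) 2678.571ms=40/7b +66.964ms=1/7b
18) 2745.536ms=41/7b +66.964ms=1/7b
Σ=6b of 6 (128bpm 2/4) — PASS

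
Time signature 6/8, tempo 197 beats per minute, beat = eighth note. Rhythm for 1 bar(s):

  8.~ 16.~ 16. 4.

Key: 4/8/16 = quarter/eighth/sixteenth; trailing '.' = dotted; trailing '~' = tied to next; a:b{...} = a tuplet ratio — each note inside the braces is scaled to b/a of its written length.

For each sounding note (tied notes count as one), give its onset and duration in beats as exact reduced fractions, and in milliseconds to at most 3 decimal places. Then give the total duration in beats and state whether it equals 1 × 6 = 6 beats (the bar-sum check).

1) 0.0ms=0b +913.706ms=3b
2) 913.706ms=3b +913.706ms=3b
Σ=6b of 6 (197bpm 6/8) — PASS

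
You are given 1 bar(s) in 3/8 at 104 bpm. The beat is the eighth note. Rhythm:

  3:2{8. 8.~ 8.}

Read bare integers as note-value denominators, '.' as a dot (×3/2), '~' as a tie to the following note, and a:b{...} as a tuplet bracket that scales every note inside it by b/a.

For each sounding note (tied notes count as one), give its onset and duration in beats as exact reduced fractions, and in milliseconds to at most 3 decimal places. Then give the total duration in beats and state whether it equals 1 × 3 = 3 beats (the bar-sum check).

1) 0.0ms=0b +576.923ms=1b
2) 576.923ms=1b +1153.846ms=2b
Σ=3b of 3 (104bpm 3/8) — PASS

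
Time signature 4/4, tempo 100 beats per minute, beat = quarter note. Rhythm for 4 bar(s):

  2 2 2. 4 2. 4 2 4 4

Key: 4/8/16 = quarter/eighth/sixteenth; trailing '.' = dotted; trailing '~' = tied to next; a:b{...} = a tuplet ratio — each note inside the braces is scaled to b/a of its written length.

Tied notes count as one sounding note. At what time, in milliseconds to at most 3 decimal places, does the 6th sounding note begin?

note 6 onset = 11b = 6600.0ms

1. 0.0ms @ 0 + 1200.0ms (2)
2. 1200.0ms @ 2 + 1200.0ms (2)
3. 2400.0ms @ 4 + 1800.0ms (3)
4. 4200.0ms @ 7 + 600.0ms (1)
5. 4800.0ms @ 8 + 1800.0ms (3)
6. 6600.0ms @ 11 + 600.0ms (1)
7. 7200.0ms @ 12 + 1200.0ms (2)
8. 8400.0ms @ 14 + 600.0ms (1)
9. 9000.0ms @ 15 + 600.0ms (1)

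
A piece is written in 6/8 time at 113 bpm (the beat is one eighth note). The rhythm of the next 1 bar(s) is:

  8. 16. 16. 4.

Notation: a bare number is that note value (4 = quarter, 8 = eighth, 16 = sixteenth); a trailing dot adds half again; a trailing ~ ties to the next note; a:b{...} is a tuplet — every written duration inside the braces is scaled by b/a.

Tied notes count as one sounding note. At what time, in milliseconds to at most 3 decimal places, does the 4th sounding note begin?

note 4 onset = 3b = 1592.92ms

1. 0.0ms @ 0 + 796.46ms (3/2)
2. 796.46ms @ 3/2 + 398.23ms (3/4)
3. 1194.69ms @ 9/4 + 398.23ms (3/4)
4. 1592.92ms @ 3 + 1592.92ms (3)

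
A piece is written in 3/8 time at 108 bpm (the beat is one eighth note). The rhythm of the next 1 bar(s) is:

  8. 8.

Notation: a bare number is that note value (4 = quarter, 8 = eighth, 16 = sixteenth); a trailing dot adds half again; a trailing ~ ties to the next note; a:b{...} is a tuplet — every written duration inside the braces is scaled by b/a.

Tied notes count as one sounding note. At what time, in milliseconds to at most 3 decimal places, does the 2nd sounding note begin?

1. 0.0ms @ 0 + 833.333ms (3/2)
2. 833.333ms @ 3/2 + 833.333ms (3/2)

note 2 onset = 3/2b = 833.333ms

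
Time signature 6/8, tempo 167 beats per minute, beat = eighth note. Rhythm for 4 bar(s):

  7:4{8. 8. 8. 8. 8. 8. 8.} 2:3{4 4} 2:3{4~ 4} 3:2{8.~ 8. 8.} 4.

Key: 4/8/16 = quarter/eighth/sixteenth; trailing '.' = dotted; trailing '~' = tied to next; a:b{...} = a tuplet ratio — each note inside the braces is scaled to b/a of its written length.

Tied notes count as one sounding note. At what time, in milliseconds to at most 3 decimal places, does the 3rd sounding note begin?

1. 0.0ms @ 0 + 307.956ms (6/7)
2. 307.956ms @ 6/7 + 307.956ms (6/7)
3. 615.911ms @ 12/7 + 307.956ms (6/7)
4. 923.867ms @ 18/7 + 307.956ms (6/7)
5. 1231.822ms @ 24/7 + 307.956ms (6/7)
6. 1539.778ms @ 30/7 + 307.956ms (6/7)
7. 1847.733ms @ 36/7 + 307.956ms (6/7)
8. 2155.689ms @ 6 + 1077.844ms (3)
9. 3233.533ms @ 9 + 1077.844ms (3)
10. 4311.377ms @ 12 + 2155.689ms (6)
11. 6467.066ms @ 18 + 718.563ms (2)
12. 7185.629ms @ 20 + 359.281ms (1)
13. 7544.91ms @ 21 + 1077.844ms (3)

note 3 onset = 12/7b = 615.911ms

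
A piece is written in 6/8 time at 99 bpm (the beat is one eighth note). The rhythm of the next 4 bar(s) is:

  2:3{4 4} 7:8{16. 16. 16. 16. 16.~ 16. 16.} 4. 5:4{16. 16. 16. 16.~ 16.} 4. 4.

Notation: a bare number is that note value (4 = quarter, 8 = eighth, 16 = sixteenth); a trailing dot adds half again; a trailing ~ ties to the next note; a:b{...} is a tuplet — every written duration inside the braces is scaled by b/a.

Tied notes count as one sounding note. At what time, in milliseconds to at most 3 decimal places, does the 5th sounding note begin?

1. 0.0ms @ 0 + 1818.182ms (3)
2. 1818.182ms @ 3 + 1818.182ms (3)
3. 3636.364ms @ 6 + 519.481ms (6/7)
4. 4155.844ms @ 48/7 + 519.481ms (6/7)
5. 4675.325ms @ 54/7 + 519.481ms (6/7)
6. 5194.805ms @ 60/7 + 519.481ms (6/7)
7. 5714.286ms @ 66/7 + 1038.961ms (12/7)
8. 6753.247ms @ 78/7 + 519.481ms (6/7)
9. 7272.727ms @ 12 + 1818.182ms (3)
10. 9090.909ms @ 15 + 363.636ms (3/5)
11. 9454.545ms @ 78/5 + 363.636ms (3/5)
12. 9818.182ms @ 81/5 + 363.636ms (3/5)
13. 10181.818ms @ 84/5 + 727.273ms (6/5)
14. 10909.091ms @ 18 + 1818.182ms (3)
15. 12727.273ms @ 21 + 1818.182ms (3)

note 5 onset = 54/7b = 4675.325ms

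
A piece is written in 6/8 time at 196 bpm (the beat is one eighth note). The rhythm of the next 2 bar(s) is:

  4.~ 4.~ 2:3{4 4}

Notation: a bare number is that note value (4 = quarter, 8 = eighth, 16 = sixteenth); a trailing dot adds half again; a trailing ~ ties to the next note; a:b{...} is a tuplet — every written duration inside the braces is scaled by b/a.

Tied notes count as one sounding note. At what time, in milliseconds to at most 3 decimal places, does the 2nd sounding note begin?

1. 0.0ms @ 0 + 2755.102ms (9)
2. 2755.102ms @ 9 + 918.367ms (3)

note 2 onset = 9b = 2755.102ms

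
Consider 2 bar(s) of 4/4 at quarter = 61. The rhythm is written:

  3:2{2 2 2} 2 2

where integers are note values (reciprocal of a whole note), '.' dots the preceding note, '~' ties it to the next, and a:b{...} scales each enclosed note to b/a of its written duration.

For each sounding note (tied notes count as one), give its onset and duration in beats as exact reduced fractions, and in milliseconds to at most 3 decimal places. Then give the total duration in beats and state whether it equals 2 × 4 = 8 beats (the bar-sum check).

1) 0.0ms=0b +1311.475ms=4/3b
2) 1311.475ms=4/3b +1311.475ms=4/3b
3) 2622.951ms=8/3b +1311.475ms=4/3b
4) 3934.426ms=4b +1967.213ms=2b
5) 5901.639ms=6b +1967.213ms=2b
Σ=8b of 8 (61bpm 4/4) — PASS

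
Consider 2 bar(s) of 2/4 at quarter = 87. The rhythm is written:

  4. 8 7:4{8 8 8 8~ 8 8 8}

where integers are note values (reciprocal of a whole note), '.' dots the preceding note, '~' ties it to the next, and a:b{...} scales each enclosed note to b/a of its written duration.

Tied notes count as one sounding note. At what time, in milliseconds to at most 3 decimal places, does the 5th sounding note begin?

note 5 onset = 18/7b = 1773.399ms

1. 0.0ms @ 0 + 1034.483ms (3/2)
2. 1034.483ms @ 3/2 + 344.828ms (1/2)
3. 1379.31ms @ 2 + 197.044ms (2/7)
4. 1576.355ms @ 16/7 + 197.044ms (2/7)
5. 1773.399ms @ 18/7 + 197.044ms (2/7)
6. 1970.443ms @ 20/7 + 394.089ms (4/7)
7. 2364.532ms @ 24/7 + 197.044ms (2/7)
8. 2561.576ms @ 26/7 + 197.044ms (2/7)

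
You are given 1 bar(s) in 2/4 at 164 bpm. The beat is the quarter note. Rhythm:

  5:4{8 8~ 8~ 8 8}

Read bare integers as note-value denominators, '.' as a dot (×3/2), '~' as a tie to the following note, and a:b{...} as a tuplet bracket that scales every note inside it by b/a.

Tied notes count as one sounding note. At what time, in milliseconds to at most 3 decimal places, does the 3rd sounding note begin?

1. 0.0ms @ 0 + 146.341ms (2/5)
2. 146.341ms @ 2/5 + 439.024ms (6/5)
3. 585.366ms @ 8/5 + 146.341ms (2/5)

note 3 onset = 8/5b = 585.366ms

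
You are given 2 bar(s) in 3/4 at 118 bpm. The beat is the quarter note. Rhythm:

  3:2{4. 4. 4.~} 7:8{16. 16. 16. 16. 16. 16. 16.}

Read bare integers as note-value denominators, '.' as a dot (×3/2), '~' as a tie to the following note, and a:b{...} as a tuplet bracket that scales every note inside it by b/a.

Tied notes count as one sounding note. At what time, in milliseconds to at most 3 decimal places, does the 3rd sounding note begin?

note 3 onset = 2b = 1016.949ms

1. 0.0ms @ 0 + 508.475ms (1)
2. 508.475ms @ 1 + 508.475ms (1)
3. 1016.949ms @ 2 + 726.392ms (10/7)
4. 1743.341ms @ 24/7 + 217.918ms (3/7)
5. 1961.259ms @ 27/7 + 217.918ms (3/7)
6. 2179.177ms @ 30/7 + 217.918ms (3/7)
7. 2397.094ms @ 33/7 + 217.918ms (3/7)
8. 2615.012ms @ 36/7 + 217.918ms (3/7)
9. 2832.93ms @ 39/7 + 217.918ms (3/7)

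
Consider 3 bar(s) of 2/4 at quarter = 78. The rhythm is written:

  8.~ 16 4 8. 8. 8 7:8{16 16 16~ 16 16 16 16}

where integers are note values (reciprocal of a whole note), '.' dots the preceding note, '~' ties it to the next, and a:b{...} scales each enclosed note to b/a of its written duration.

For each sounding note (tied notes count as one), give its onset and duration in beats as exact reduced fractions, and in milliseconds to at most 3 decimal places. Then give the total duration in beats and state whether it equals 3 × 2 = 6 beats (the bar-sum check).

1) 0.0ms=0b +769.231ms=1b
2) 769.231ms=1b +769.231ms=1b
3) 1538.462ms=2b +576.923ms=3/4b
4) 2115.385ms=11/4b +576.923ms=3/4b
5) 2692.308ms=7/2b +384.615ms=1/2b
6) 3076.923ms=4b +219.78ms=2/7b
7) 3296.703ms=30/7b +219.78ms=2/7b
8) 3516.484ms=32/7b +439.56ms=4/7b
9) 3956.044ms=36/7b +219.78ms=2/7b
10) 4175.824ms=38/7b +219.78ms=2/7b
11) 4395.604ms=40/7b +219.78ms=2/7b
Σ=6b of 6 (78bpm 2/4) — PASS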